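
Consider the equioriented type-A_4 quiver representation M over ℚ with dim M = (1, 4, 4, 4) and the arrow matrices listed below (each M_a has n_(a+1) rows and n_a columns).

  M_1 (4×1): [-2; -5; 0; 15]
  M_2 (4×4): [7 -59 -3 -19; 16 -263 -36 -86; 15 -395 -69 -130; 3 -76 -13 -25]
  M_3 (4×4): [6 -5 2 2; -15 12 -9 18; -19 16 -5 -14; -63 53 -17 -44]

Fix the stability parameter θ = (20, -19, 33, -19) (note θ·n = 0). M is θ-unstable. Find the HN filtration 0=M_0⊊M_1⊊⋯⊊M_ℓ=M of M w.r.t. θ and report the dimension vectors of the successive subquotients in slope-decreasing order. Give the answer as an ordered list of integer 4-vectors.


Interval decomposition of M: I[1,4], I[2,3]^2, I[2,4], I[4,4]^2.
HN type (ℓ=4): μ^(1)=33; μ^(2)=7; μ^(3)=1/2; μ^(4)=-19

((0, 0, 2, 0); (0, 0, 2, 2); (1, 1, 0, 0); (0, 3, 0, 2))


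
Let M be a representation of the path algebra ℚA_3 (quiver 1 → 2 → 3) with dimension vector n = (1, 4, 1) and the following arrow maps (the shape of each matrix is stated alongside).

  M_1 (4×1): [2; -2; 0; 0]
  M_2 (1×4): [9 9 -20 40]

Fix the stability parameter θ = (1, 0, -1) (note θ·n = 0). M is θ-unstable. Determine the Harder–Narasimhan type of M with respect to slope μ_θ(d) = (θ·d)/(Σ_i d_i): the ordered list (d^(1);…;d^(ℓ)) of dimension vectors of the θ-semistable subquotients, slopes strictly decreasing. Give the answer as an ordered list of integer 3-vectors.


Interval decomposition of M: I[1,2], I[2,2]^2, I[2,3].
HN type (ℓ=3): μ^(1)=1/2; μ^(2)=0; μ^(3)=-1/2

((1, 1, 0); (0, 2, 0); (0, 1, 1))


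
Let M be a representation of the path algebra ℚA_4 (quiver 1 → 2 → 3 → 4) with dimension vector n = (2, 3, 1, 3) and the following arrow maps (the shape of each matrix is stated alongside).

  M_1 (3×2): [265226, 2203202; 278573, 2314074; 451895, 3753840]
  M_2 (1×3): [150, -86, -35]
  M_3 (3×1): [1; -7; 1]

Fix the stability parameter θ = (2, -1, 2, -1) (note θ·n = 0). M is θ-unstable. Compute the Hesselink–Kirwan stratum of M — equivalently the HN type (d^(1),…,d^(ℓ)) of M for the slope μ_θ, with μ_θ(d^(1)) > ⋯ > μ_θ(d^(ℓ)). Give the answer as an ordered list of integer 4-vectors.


Barcode: M ≅ I[1,2], I[1,4], I[2,2], I[4,4]^2. HN layers by μ_θ (2 steps, strictly decreasing):
  μ^(1)=1/2; μ^(2)=-1

((2, 2, 1, 1); (0, 1, 0, 2))


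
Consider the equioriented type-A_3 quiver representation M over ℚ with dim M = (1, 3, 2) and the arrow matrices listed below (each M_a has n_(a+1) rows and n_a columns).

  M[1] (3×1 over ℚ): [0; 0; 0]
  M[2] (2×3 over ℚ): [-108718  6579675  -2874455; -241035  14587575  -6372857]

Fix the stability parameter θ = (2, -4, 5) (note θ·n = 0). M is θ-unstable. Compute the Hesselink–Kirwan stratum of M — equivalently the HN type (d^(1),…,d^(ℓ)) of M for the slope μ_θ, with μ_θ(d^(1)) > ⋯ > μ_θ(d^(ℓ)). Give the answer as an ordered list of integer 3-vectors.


Barcode: M ≅ I[1,1], I[2,2], I[2,3]^2. HN layers by μ_θ (3 steps, strictly decreasing):
  μ^(1)=5; μ^(2)=2; μ^(3)=-4

((0, 0, 2); (1, 0, 0); (0, 3, 0))


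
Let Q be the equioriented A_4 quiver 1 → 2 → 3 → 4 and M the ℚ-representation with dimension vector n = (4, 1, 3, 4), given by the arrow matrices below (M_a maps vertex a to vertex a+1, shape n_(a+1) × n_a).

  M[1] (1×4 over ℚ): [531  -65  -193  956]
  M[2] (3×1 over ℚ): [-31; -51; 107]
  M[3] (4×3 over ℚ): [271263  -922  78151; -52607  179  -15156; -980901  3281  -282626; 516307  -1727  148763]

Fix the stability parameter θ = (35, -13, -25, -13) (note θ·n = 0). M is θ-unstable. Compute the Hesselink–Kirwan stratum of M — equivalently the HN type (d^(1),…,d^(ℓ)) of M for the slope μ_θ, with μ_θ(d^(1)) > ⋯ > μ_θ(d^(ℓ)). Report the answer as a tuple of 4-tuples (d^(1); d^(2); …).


Barcode: M ≅ I[1,1]^3, I[1,4], I[3,4]^2, I[4,4]. HN layers by μ_θ (4 steps, strictly decreasing):
  μ^(1)=35; μ^(2)=-4; μ^(3)=-13; μ^(4)=-25

((3, 0, 0, 0); (1, 1, 1, 1); (0, 0, 0, 3); (0, 0, 2, 0))


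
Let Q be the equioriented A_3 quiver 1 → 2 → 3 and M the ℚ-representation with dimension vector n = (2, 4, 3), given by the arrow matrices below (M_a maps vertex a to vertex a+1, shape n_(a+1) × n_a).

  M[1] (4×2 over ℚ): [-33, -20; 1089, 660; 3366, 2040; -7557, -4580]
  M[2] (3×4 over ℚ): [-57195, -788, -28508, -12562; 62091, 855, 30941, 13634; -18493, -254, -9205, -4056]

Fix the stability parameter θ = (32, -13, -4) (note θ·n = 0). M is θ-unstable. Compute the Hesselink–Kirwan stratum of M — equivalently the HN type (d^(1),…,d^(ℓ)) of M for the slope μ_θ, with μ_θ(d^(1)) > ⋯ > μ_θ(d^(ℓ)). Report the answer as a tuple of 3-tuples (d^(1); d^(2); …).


Interval decomposition of M: I[1,1], I[1,3], I[2,2], I[2,3]^2.
HN type (ℓ=4): μ^(1)=32; μ^(2)=5; μ^(3)=-4; μ^(4)=-13

((1, 0, 0); (1, 1, 1); (0, 0, 2); (0, 3, 0))


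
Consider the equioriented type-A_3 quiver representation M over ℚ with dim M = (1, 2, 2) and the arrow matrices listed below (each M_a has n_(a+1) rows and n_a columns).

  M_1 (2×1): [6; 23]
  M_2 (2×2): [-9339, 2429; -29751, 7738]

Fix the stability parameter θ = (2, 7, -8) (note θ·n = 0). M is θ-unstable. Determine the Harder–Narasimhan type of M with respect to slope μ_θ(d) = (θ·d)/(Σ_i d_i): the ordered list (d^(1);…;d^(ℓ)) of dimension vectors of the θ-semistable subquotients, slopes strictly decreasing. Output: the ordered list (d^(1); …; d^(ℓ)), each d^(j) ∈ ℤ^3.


Barcode: M ≅ I[1,3], I[2,3]. HN layers by μ_θ (2 steps, strictly decreasing):
  μ^(1)=1/3; μ^(2)=-1/2

((1, 1, 1); (0, 1, 1))


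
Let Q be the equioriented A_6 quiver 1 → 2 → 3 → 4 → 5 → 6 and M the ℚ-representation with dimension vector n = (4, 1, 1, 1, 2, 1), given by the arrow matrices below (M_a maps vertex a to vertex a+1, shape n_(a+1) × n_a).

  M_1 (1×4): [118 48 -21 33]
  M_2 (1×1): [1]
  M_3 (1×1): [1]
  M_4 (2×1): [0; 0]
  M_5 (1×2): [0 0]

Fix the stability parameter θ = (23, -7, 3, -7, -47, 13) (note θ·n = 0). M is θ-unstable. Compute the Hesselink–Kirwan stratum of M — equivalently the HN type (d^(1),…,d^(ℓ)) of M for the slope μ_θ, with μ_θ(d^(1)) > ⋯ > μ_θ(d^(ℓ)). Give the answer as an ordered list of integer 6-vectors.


Via rank(M_{q-1}∘⋯∘M_p): M ≅ I[1,1]^3, I[1,4], I[5,5]^2, I[6,6].
μ_θ-semistable layers: μ^(1)=23; μ^(2)=13; μ^(3)=3; μ^(4)=-47

((3, 0, 0, 0, 0, 0); (0, 0, 0, 0, 0, 1); (1, 1, 1, 1, 0, 0); (0, 0, 0, 0, 2, 0))


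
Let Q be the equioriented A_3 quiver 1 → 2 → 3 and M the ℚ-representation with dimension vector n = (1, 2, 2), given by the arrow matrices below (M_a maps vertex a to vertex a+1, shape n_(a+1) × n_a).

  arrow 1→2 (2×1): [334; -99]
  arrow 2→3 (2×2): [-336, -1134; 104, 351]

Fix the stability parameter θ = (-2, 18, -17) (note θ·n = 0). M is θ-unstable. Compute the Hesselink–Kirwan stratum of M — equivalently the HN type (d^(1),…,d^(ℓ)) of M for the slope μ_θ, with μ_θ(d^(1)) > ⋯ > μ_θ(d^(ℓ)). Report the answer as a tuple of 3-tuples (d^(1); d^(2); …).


Interval decomposition of M: I[1,3], I[2,2], I[3,3].
HN type (ℓ=4): μ^(1)=18; μ^(2)=1/2; μ^(3)=-2; μ^(4)=-17

((0, 1, 0); (0, 1, 1); (1, 0, 0); (0, 0, 1))


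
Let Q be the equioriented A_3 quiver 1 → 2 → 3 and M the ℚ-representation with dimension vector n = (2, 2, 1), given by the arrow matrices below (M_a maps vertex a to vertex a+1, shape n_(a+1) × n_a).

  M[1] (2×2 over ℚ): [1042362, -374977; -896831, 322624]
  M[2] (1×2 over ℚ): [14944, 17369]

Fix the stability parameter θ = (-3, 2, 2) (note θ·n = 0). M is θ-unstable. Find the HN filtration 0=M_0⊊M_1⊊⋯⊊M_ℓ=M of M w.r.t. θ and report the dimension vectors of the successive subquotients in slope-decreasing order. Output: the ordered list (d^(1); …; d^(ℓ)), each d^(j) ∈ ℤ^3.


Via rank(M_{q-1}∘⋯∘M_p): M ≅ I[1,2], I[1,3].
μ_θ-semistable layers: μ^(1)=2; μ^(2)=-3

((0, 2, 1); (2, 0, 0))


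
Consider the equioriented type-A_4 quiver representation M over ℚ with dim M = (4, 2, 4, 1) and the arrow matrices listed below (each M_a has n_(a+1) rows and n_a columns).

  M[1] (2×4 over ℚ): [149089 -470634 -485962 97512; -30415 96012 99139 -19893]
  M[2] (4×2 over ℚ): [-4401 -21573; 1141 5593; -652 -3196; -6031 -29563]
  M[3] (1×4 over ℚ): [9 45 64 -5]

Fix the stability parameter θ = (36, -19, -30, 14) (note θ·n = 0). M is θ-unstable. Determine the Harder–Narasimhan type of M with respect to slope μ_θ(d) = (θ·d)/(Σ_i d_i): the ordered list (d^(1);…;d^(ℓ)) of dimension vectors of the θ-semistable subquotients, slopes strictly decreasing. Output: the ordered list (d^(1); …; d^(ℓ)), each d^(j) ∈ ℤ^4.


Interval decomposition of M: I[1,1]^2, I[1,2], I[1,4], I[3,3]^3.
HN type (ℓ=5): μ^(1)=36; μ^(2)=14; μ^(3)=17/2; μ^(4)=-13/3; μ^(5)=-30

((2, 0, 0, 0); (0, 0, 0, 1); (1, 1, 0, 0); (1, 1, 1, 0); (0, 0, 3, 0))


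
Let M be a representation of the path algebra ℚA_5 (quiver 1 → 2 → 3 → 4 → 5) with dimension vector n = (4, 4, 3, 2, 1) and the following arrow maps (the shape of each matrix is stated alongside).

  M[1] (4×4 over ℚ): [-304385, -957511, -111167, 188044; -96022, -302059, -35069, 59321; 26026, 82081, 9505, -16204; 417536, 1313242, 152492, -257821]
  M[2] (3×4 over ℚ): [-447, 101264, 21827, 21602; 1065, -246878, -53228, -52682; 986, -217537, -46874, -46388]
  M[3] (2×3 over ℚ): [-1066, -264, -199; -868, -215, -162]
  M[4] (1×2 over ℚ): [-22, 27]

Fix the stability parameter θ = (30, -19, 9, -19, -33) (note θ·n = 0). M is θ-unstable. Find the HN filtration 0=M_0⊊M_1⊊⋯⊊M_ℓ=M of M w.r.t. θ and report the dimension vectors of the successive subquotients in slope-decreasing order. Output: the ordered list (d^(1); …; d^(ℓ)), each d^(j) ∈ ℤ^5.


Via rank(M_{q-1}∘⋯∘M_p): M ≅ I[1,1], I[1,3], I[1,4], I[1,5], I[2,2].
μ_θ-semistable layers: μ^(1)=30; μ^(2)=9; μ^(3)=11/2; μ^(4)=1/4; μ^(5)=-32/5; μ^(6)=-19

((1, 0, 0, 0, 0); (0, 0, 1, 0, 0); (1, 1, 0, 0, 0); (1, 1, 1, 1, 0); (1, 1, 1, 1, 1); (0, 1, 0, 0, 0))


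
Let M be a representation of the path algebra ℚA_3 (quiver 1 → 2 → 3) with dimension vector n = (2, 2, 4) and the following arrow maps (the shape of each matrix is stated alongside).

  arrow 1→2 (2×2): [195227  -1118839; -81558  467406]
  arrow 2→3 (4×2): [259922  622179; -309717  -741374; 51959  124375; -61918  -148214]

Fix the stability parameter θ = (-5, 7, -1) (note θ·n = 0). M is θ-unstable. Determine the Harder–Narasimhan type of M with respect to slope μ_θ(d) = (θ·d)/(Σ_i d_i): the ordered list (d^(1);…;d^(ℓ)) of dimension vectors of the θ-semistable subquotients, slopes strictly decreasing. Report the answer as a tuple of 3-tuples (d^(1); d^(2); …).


Interval decomposition of M: I[1,1], I[1,3], I[2,3], I[3,3]^2.
HN type (ℓ=3): μ^(1)=3; μ^(2)=-1; μ^(3)=-5

((0, 2, 2); (0, 0, 2); (2, 0, 0))


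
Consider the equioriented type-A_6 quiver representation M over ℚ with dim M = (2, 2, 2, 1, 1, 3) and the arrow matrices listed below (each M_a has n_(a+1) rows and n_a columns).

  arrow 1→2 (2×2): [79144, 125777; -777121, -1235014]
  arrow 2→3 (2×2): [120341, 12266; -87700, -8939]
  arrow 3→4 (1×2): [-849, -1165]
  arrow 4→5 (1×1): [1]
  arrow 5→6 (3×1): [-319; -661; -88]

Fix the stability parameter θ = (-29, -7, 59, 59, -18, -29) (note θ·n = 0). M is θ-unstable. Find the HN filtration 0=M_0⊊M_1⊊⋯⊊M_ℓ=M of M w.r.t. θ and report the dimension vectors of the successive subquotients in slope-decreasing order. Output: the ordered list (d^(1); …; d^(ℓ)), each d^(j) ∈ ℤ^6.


Interval decomposition of M: I[1,3], I[1,6], I[6,6]^2.
HN type (ℓ=4): μ^(1)=59; μ^(2)=71/4; μ^(3)=-7; μ^(4)=-29

((0, 0, 1, 0, 0, 0); (0, 0, 1, 1, 1, 1); (0, 2, 0, 0, 0, 0); (2, 0, 0, 0, 0, 2))


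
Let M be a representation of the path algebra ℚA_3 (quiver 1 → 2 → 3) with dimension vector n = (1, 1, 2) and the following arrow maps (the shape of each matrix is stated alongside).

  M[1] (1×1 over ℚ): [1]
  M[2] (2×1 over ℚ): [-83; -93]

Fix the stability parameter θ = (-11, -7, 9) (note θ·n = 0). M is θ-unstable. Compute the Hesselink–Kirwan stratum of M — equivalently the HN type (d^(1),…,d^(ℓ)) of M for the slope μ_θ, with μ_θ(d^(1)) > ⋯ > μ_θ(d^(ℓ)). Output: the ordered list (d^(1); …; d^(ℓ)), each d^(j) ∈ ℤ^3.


Barcode: M ≅ I[1,3], I[3,3]. HN layers by μ_θ (3 steps, strictly decreasing):
  μ^(1)=9; μ^(2)=-7; μ^(3)=-11

((0, 0, 2); (0, 1, 0); (1, 0, 0))


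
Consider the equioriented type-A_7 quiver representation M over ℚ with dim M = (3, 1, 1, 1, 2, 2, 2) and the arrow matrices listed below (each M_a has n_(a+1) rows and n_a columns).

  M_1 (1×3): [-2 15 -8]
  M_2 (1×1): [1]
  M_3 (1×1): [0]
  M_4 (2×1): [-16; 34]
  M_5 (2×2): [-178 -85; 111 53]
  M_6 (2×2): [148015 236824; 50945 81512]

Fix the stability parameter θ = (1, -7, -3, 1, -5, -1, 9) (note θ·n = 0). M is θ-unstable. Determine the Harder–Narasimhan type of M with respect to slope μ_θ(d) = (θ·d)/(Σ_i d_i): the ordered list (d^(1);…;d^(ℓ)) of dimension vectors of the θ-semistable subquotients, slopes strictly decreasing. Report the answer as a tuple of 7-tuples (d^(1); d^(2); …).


Via rank(M_{q-1}∘⋯∘M_p): M ≅ I[1,1]^2, I[1,3], I[4,7], I[5,6], I[7,7].
μ_θ-semistable layers: μ^(1)=9; μ^(2)=1; μ^(3)=-1; μ^(4)=-2; μ^(5)=-3; μ^(6)=-5

((0, 0, 0, 0, 0, 0, 2); (2, 0, 0, 0, 0, 0, 0); (0, 0, 0, 0, 0, 2, 0); (0, 0, 0, 1, 1, 0, 0); (1, 1, 1, 0, 0, 0, 0); (0, 0, 0, 0, 1, 0, 0))


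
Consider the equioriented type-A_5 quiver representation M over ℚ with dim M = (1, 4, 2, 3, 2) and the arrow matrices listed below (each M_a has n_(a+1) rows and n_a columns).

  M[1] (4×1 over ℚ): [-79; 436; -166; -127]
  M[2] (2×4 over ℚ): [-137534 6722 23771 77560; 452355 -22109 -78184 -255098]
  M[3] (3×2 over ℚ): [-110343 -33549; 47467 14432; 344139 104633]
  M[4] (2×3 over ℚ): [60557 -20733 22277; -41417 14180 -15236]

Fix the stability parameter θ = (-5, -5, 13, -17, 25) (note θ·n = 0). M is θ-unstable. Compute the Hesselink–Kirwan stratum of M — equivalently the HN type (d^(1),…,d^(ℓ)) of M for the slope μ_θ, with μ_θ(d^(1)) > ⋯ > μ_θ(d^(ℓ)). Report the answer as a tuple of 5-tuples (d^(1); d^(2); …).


Barcode: M ≅ I[1,5], I[2,2]^2, I[2,5], I[4,4]. HN layers by μ_θ (4 steps, strictly decreasing):
  μ^(1)=25; μ^(2)=-2; μ^(3)=-5; μ^(4)=-17

((0, 0, 0, 0, 2); (0, 0, 2, 2, 0); (1, 4, 0, 0, 0); (0, 0, 0, 1, 0))


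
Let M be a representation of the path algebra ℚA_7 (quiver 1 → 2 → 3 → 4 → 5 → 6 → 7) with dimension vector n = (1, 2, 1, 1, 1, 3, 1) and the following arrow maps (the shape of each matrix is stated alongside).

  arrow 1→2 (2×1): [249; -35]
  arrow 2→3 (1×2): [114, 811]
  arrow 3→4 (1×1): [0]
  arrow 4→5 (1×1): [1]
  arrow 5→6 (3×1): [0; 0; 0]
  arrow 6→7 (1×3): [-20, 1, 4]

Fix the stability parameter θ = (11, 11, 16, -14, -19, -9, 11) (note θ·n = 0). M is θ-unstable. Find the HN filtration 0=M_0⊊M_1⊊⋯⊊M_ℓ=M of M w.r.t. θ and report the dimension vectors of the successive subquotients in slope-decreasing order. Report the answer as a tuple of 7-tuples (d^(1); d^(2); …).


Barcode: M ≅ I[1,3], I[2,2], I[4,5], I[6,6]^2, I[6,7]. HN layers by μ_θ (4 steps, strictly decreasing):
  μ^(1)=16; μ^(2)=11; μ^(3)=-9; μ^(4)=-33/2

((0, 0, 1, 0, 0, 0, 0); (1, 2, 0, 0, 0, 0, 1); (0, 0, 0, 0, 0, 3, 0); (0, 0, 0, 1, 1, 0, 0))


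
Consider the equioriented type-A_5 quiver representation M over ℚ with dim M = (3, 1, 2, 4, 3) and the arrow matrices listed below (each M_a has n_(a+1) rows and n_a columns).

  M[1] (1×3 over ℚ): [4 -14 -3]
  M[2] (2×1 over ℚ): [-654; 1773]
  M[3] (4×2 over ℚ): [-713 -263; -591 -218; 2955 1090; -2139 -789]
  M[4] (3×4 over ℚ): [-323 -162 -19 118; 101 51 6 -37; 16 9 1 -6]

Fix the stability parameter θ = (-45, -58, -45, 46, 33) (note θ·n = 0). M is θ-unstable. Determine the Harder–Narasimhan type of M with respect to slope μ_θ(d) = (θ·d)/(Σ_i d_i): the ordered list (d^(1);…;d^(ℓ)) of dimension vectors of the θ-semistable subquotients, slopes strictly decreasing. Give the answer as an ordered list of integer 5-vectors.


Via rank(M_{q-1}∘⋯∘M_p): M ≅ I[1,1]^2, I[1,5], I[3,5], I[4,4], I[4,5].
μ_θ-semistable layers: μ^(1)=46; μ^(2)=79/2; μ^(3)=-45; μ^(4)=-103/2

((0, 0, 0, 1, 0); (0, 0, 0, 3, 3); (2, 0, 2, 0, 0); (1, 1, 0, 0, 0))


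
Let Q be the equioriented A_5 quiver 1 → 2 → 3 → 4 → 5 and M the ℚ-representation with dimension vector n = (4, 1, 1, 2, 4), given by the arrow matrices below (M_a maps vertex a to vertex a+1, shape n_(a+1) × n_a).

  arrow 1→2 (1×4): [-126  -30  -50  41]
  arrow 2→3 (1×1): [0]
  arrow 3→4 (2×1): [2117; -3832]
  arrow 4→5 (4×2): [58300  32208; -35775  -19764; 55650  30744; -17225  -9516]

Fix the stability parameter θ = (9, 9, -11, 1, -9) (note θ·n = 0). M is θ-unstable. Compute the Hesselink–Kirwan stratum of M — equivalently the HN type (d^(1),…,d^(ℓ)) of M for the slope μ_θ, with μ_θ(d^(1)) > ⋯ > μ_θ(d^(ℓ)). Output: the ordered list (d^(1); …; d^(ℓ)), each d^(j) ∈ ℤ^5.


Interval decomposition of M: I[1,1]^3, I[1,2], I[3,5], I[4,4], I[5,5]^3.
HN type (ℓ=5): μ^(1)=9; μ^(2)=1; μ^(3)=-4; μ^(4)=-9; μ^(5)=-11

((4, 1, 0, 0, 0); (0, 0, 0, 1, 0); (0, 0, 0, 1, 1); (0, 0, 0, 0, 3); (0, 0, 1, 0, 0))


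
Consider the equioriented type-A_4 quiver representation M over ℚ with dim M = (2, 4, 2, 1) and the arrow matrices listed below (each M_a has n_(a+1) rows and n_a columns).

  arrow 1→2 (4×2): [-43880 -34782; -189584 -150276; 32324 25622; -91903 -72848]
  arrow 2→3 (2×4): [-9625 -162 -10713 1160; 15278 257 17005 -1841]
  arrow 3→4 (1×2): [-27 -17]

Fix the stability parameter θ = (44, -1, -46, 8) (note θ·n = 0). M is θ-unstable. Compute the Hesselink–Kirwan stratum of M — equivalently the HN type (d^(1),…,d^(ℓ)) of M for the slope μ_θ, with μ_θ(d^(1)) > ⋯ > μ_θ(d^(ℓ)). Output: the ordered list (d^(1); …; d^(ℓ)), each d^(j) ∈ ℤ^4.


Interval decomposition of M: I[1,3], I[1,4], I[2,2]^2.
HN type (ℓ=2): μ^(1)=8; μ^(2)=-1

((0, 0, 0, 1); (2, 4, 2, 0))


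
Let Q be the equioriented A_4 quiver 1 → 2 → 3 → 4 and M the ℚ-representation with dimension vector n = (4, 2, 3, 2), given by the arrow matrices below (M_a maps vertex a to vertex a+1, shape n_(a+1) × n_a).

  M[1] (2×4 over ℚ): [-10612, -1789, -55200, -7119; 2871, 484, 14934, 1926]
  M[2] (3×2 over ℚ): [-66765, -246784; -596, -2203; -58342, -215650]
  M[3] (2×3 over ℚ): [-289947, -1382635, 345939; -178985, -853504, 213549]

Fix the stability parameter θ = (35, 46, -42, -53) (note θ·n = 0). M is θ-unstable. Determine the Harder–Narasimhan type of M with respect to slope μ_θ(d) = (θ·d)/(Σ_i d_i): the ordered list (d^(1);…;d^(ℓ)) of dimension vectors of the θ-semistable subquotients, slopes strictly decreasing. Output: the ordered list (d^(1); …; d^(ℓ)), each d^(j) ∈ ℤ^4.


Via rank(M_{q-1}∘⋯∘M_p): M ≅ I[1,1]^2, I[1,4]^2, I[3,3].
μ_θ-semistable layers: μ^(1)=35; μ^(2)=-7/2; μ^(3)=-42

((2, 0, 0, 0); (2, 2, 2, 2); (0, 0, 1, 0))


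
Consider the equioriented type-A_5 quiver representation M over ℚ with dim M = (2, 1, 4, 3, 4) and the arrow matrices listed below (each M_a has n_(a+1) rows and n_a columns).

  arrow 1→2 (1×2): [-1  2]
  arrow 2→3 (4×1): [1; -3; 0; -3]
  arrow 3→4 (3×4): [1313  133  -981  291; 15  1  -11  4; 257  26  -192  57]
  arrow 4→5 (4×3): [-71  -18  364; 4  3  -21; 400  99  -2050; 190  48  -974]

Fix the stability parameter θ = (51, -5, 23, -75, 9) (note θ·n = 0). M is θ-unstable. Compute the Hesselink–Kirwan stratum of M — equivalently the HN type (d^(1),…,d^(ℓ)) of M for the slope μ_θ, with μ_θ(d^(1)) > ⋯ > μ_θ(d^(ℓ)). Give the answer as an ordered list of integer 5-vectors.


Barcode: M ≅ I[1,1], I[1,5], I[3,3], I[3,5]^2, I[5,5]. HN layers by μ_θ (5 steps, strictly decreasing):
  μ^(1)=51; μ^(2)=23; μ^(3)=9; μ^(4)=-3/2; μ^(5)=-26

((1, 0, 0, 0, 0); (0, 0, 1, 0, 0); (0, 0, 0, 0, 4); (1, 1, 1, 1, 0); (0, 0, 2, 2, 0))


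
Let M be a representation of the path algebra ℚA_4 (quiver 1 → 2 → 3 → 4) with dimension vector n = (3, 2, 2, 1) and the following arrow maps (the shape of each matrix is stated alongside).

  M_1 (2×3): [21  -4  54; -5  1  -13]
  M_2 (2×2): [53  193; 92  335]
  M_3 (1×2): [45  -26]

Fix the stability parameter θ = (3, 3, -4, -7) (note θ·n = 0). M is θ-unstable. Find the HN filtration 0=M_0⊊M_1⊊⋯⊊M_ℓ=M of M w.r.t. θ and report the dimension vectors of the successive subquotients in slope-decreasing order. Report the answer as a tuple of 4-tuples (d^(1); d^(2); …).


Via rank(M_{q-1}∘⋯∘M_p): M ≅ I[1,1], I[1,3], I[1,4].
μ_θ-semistable layers: μ^(1)=3; μ^(2)=2/3; μ^(3)=-5/4

((1, 0, 0, 0); (1, 1, 1, 0); (1, 1, 1, 1))


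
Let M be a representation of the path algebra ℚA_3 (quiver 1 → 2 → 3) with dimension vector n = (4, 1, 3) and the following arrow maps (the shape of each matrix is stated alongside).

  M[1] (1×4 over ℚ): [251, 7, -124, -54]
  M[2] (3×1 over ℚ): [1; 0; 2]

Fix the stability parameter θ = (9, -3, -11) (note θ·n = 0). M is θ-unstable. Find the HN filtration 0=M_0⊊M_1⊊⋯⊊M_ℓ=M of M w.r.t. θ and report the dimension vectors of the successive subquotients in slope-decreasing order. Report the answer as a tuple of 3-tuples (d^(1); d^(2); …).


Via rank(M_{q-1}∘⋯∘M_p): M ≅ I[1,1]^3, I[1,3], I[3,3]^2.
μ_θ-semistable layers: μ^(1)=9; μ^(2)=-5/3; μ^(3)=-11

((3, 0, 0); (1, 1, 1); (0, 0, 2))


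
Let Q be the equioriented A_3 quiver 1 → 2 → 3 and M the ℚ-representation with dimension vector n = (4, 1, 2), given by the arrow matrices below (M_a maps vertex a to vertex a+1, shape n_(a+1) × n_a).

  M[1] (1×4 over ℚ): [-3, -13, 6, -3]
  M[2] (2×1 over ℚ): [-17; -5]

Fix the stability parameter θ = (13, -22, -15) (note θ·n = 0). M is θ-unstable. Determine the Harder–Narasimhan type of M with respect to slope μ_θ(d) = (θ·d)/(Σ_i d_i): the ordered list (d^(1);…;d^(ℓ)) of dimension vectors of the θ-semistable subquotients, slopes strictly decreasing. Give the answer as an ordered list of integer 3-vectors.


Via rank(M_{q-1}∘⋯∘M_p): M ≅ I[1,1]^3, I[1,3], I[3,3].
μ_θ-semistable layers: μ^(1)=13; μ^(2)=-8; μ^(3)=-15

((3, 0, 0); (1, 1, 1); (0, 0, 1))


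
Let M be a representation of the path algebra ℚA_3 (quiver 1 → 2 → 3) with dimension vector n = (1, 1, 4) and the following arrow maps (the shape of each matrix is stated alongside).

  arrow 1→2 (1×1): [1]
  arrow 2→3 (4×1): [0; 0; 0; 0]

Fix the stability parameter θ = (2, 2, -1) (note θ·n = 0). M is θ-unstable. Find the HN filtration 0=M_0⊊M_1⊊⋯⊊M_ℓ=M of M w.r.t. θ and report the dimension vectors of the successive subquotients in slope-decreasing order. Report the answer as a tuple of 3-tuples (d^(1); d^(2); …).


Barcode: M ≅ I[1,2], I[3,3]^4. HN layers by μ_θ (2 steps, strictly decreasing):
  μ^(1)=2; μ^(2)=-1

((1, 1, 0); (0, 0, 4))


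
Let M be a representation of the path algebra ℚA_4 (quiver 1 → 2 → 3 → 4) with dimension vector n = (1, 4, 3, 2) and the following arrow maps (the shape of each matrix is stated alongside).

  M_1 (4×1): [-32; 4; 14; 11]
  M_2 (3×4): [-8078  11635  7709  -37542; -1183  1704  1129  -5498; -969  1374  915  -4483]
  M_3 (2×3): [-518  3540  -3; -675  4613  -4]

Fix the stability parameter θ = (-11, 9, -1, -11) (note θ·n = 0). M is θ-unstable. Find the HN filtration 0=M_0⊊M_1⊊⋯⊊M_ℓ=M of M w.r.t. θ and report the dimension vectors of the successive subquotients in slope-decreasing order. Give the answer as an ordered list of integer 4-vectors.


Interval decomposition of M: I[1,4], I[2,2], I[2,3], I[2,4].
HN type (ℓ=4): μ^(1)=9; μ^(2)=4; μ^(3)=-1; μ^(4)=-11

((0, 1, 0, 0); (0, 1, 1, 0); (0, 2, 2, 2); (1, 0, 0, 0))


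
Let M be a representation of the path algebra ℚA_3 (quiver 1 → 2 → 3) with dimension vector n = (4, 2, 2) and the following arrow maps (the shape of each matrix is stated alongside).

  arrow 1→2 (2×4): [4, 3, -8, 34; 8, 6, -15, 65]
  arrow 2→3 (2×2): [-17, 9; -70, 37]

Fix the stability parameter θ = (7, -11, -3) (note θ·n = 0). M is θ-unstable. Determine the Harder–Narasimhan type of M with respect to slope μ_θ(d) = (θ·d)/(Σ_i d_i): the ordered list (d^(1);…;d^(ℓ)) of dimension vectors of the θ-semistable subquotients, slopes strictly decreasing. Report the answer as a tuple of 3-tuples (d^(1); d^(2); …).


Via rank(M_{q-1}∘⋯∘M_p): M ≅ I[1,1]^2, I[1,3]^2.
μ_θ-semistable layers: μ^(1)=7; μ^(2)=-7/3

((2, 0, 0); (2, 2, 2))


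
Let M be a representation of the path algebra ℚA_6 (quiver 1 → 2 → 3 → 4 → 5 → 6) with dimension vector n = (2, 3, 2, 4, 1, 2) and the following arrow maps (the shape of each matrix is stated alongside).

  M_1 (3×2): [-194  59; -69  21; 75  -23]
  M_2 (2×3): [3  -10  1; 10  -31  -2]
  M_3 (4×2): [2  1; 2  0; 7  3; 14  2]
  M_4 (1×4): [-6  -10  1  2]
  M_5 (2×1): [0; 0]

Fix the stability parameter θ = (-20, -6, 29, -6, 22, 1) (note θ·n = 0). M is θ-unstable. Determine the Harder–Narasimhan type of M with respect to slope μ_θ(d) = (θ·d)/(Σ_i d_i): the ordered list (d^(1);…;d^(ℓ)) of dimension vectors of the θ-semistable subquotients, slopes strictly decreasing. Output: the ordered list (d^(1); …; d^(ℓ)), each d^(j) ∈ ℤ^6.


Via rank(M_{q-1}∘⋯∘M_p): M ≅ I[1,4], I[1,5], I[2,2], I[4,4]^2, I[6,6]^2.
μ_θ-semistable layers: μ^(1)=22; μ^(2)=23/2; μ^(3)=1; μ^(4)=-6; μ^(5)=-20

((0, 0, 0, 0, 1, 0); (0, 0, 2, 2, 0, 0); (0, 0, 0, 0, 0, 2); (0, 3, 0, 2, 0, 0); (2, 0, 0, 0, 0, 0))


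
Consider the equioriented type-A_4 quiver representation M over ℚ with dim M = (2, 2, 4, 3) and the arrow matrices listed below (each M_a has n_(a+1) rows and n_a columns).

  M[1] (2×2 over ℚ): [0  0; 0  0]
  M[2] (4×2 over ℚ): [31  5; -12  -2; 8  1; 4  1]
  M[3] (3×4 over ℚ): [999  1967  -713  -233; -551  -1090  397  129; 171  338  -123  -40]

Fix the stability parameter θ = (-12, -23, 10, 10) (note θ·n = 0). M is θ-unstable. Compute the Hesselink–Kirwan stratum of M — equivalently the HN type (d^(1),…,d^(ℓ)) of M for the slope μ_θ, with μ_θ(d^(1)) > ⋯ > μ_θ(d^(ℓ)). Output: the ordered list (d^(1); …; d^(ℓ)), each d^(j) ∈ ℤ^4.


Via rank(M_{q-1}∘⋯∘M_p): M ≅ I[1,1]^2, I[2,4]^2, I[3,3], I[3,4].
μ_θ-semistable layers: μ^(1)=10; μ^(2)=-12; μ^(3)=-23

((0, 0, 4, 3); (2, 0, 0, 0); (0, 2, 0, 0))


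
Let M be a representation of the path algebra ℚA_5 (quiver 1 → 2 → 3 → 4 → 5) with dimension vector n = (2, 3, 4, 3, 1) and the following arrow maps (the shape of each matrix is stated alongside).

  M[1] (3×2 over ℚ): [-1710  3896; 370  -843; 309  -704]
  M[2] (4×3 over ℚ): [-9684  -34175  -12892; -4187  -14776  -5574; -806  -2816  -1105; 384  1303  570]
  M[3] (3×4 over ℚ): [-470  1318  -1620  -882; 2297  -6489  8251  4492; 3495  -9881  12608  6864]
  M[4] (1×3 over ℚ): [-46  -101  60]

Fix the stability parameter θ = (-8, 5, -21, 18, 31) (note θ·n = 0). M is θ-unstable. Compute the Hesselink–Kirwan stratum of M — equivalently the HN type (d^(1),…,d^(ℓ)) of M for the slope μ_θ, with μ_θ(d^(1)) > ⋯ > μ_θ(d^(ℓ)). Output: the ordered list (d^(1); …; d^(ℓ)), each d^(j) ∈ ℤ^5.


Via rank(M_{q-1}∘⋯∘M_p): M ≅ I[1,4], I[1,5], I[2,4], I[3,3].
μ_θ-semistable layers: μ^(1)=31; μ^(2)=18; μ^(3)=-8; μ^(4)=-21

((0, 0, 0, 0, 1); (0, 0, 0, 3, 0); (2, 3, 3, 0, 0); (0, 0, 1, 0, 0))


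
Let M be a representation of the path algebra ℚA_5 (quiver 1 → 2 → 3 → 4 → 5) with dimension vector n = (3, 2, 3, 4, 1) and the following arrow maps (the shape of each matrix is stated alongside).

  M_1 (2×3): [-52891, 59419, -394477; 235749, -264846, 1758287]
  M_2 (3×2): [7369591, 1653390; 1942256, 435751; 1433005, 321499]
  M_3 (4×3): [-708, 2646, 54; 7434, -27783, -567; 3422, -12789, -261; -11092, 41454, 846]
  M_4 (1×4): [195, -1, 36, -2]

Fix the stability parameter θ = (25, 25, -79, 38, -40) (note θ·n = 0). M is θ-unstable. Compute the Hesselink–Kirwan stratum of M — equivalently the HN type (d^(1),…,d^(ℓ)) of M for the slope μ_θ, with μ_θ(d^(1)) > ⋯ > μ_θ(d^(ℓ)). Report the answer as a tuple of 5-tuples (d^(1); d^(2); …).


Via rank(M_{q-1}∘⋯∘M_p): M ≅ I[1,1], I[1,3], I[1,5], I[3,3], I[4,4]^3.
μ_θ-semistable layers: μ^(1)=38; μ^(2)=25; μ^(3)=-1; μ^(4)=-29/3; μ^(5)=-79

((0, 0, 0, 3, 0); (1, 0, 0, 0, 0); (0, 0, 0, 1, 1); (2, 2, 2, 0, 0); (0, 0, 1, 0, 0))


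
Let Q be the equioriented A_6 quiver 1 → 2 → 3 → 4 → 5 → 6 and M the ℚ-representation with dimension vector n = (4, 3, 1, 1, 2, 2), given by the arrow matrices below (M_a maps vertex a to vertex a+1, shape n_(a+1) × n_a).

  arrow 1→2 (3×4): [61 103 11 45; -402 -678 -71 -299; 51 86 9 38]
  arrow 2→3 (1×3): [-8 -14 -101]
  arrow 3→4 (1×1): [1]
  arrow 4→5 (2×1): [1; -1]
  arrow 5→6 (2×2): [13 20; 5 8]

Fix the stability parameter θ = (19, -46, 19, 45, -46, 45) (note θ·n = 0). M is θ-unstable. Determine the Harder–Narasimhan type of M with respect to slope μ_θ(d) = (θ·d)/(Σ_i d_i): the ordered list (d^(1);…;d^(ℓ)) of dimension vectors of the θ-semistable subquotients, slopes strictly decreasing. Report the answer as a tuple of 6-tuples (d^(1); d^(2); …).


Interval decomposition of M: I[1,1], I[1,2]^2, I[1,6], I[5,6].
HN type (ℓ=5): μ^(1)=45; μ^(2)=19; μ^(3)=6; μ^(4)=-27/2; μ^(5)=-46

((0, 0, 0, 0, 0, 2); (1, 0, 0, 0, 0, 0); (0, 0, 1, 1, 1, 0); (3, 3, 0, 0, 0, 0); (0, 0, 0, 0, 1, 0))


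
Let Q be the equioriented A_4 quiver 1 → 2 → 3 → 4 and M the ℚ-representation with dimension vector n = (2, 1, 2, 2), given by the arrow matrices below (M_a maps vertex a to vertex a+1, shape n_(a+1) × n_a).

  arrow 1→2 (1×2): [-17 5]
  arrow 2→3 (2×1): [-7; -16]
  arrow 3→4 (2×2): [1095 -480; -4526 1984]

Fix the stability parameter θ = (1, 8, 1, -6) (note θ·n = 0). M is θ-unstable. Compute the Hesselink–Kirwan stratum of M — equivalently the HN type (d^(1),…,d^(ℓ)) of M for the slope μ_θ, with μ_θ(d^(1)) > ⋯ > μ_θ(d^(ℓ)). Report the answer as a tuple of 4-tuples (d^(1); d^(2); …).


Barcode: M ≅ I[1,1], I[1,4], I[3,3], I[4,4]. HN layers by μ_θ (2 steps, strictly decreasing):
  μ^(1)=1; μ^(2)=-6

((2, 1, 2, 1); (0, 0, 0, 1))


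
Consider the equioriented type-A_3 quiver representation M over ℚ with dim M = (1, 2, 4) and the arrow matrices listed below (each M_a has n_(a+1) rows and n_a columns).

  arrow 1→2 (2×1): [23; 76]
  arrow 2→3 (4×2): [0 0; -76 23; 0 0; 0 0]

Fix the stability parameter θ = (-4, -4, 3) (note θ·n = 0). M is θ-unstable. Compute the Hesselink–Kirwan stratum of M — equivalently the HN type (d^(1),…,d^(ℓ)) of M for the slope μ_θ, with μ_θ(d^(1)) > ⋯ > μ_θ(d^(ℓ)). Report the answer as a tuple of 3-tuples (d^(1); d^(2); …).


Barcode: M ≅ I[1,2], I[2,3], I[3,3]^3. HN layers by μ_θ (2 steps, strictly decreasing):
  μ^(1)=3; μ^(2)=-4

((0, 0, 4); (1, 2, 0))


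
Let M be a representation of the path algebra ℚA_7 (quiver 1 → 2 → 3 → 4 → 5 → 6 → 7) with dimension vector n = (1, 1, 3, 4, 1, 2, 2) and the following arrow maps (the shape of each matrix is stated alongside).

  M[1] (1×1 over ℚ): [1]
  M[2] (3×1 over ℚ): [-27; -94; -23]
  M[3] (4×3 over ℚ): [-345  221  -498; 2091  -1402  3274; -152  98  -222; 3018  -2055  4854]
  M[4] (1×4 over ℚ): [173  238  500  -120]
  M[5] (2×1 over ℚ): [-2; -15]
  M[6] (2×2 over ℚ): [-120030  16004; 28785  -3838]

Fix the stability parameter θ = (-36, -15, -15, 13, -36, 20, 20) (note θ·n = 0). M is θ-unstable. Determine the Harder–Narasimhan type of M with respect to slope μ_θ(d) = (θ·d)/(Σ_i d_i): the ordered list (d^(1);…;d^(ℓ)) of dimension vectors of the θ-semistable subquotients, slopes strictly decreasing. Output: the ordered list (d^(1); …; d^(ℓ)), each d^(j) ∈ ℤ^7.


Via rank(M_{q-1}∘⋯∘M_p): M ≅ I[1,6], I[3,4]^2, I[4,4], I[6,7], I[7,7].
μ_θ-semistable layers: μ^(1)=20; μ^(2)=13; μ^(3)=-23/2; μ^(4)=-15; μ^(5)=-36

((0, 0, 0, 0, 0, 2, 2); (0, 0, 0, 3, 0, 0, 0); (0, 0, 0, 1, 1, 0, 0); (0, 1, 3, 0, 0, 0, 0); (1, 0, 0, 0, 0, 0, 0))


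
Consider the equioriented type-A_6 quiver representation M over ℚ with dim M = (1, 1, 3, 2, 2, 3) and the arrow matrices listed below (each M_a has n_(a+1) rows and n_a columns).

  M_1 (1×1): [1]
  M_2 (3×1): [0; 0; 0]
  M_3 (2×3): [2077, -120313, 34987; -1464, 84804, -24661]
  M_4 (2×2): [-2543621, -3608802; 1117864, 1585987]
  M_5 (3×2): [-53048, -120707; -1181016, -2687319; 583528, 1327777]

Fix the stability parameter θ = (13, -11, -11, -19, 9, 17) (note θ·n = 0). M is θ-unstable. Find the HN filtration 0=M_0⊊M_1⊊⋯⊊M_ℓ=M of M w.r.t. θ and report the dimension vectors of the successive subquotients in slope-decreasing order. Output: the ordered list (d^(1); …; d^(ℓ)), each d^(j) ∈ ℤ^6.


Via rank(M_{q-1}∘⋯∘M_p): M ≅ I[1,2], I[3,3], I[3,5], I[3,6], I[6,6]^2.
μ_θ-semistable layers: μ^(1)=17; μ^(2)=9; μ^(3)=1; μ^(4)=-11; μ^(5)=-15

((0, 0, 0, 0, 0, 3); (0, 0, 0, 0, 2, 0); (1, 1, 0, 0, 0, 0); (0, 0, 1, 0, 0, 0); (0, 0, 2, 2, 0, 0))


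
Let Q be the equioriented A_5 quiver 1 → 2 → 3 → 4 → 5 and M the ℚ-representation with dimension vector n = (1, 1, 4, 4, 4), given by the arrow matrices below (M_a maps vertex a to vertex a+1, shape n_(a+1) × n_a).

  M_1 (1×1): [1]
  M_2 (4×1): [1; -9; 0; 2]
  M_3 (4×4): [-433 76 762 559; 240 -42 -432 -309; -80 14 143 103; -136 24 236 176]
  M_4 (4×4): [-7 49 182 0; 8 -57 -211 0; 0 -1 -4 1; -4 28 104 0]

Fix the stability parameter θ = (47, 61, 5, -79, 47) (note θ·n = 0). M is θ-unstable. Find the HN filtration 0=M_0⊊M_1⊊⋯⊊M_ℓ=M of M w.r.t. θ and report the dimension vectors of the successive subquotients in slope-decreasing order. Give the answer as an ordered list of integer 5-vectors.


Interval decomposition of M: I[1,5], I[3,4], I[3,5]^2, I[5,5].
HN type (ℓ=3): μ^(1)=47; μ^(2)=17/2; μ^(3)=-37

((0, 0, 0, 0, 4); (1, 1, 1, 1, 0); (0, 0, 3, 3, 0))


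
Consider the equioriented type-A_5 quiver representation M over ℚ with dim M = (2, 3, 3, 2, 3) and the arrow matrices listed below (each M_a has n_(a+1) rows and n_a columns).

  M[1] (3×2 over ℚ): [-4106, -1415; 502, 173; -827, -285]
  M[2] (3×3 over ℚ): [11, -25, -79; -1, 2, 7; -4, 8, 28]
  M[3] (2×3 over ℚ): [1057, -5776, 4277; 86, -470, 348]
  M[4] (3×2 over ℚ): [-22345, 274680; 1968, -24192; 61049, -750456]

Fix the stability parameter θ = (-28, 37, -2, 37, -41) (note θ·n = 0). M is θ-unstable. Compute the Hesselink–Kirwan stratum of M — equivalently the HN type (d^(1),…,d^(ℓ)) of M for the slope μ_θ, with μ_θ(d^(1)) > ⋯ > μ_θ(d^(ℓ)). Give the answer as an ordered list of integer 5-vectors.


Interval decomposition of M: I[1,4], I[1,5], I[2,2], I[3,3], I[5,5]^2.
HN type (ℓ=6): μ^(1)=37; μ^(2)=35/2; μ^(3)=31/4; μ^(4)=-2; μ^(5)=-28; μ^(6)=-41

((0, 1, 0, 1, 0); (0, 1, 1, 0, 0); (0, 1, 1, 1, 1); (0, 0, 1, 0, 0); (2, 0, 0, 0, 0); (0, 0, 0, 0, 2))


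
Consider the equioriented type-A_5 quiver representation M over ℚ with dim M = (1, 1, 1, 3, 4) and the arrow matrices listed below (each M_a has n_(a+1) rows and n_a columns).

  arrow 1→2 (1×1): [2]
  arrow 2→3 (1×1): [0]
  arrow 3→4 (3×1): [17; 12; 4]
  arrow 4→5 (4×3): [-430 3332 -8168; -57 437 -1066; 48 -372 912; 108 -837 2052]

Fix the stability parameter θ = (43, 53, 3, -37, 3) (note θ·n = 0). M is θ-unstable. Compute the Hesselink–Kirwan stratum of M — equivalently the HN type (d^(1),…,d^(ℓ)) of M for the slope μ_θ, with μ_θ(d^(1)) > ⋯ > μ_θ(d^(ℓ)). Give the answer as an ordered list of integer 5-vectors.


Via rank(M_{q-1}∘⋯∘M_p): M ≅ I[1,2], I[3,5], I[4,5]^2, I[5,5].
μ_θ-semistable layers: μ^(1)=53; μ^(2)=43; μ^(3)=3; μ^(4)=-17; μ^(5)=-37

((0, 1, 0, 0, 0); (1, 0, 0, 0, 0); (0, 0, 0, 0, 4); (0, 0, 1, 1, 0); (0, 0, 0, 2, 0))


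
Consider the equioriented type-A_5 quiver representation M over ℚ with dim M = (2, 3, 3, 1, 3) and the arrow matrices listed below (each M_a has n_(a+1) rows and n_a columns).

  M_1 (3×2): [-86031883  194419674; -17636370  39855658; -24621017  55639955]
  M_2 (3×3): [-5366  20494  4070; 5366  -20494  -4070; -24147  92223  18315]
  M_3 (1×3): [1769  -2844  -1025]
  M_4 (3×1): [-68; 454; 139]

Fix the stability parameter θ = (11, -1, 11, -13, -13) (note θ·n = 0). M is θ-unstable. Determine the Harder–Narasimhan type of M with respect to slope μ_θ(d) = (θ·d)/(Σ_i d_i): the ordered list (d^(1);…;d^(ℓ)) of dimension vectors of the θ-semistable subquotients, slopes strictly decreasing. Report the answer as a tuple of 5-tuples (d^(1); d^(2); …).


Interval decomposition of M: I[1,2], I[1,5], I[2,2], I[3,3]^2, I[5,5]^2.
HN type (ℓ=4): μ^(1)=11; μ^(2)=5; μ^(3)=-1; μ^(4)=-13

((0, 0, 2, 0, 0); (1, 1, 0, 0, 0); (1, 2, 1, 1, 1); (0, 0, 0, 0, 2))


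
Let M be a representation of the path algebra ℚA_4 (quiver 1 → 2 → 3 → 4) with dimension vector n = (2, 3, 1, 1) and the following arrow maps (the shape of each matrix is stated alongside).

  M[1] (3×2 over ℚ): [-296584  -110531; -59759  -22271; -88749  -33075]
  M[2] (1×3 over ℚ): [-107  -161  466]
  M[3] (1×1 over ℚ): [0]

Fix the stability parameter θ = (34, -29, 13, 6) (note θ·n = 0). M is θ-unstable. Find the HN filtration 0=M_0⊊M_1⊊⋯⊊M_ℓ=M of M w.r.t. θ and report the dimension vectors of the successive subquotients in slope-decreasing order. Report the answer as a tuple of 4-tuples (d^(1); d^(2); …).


Via rank(M_{q-1}∘⋯∘M_p): M ≅ I[1,2], I[1,3], I[2,2], I[4,4].
μ_θ-semistable layers: μ^(1)=13; μ^(2)=6; μ^(3)=5/2; μ^(4)=-29

((0, 0, 1, 0); (0, 0, 0, 1); (2, 2, 0, 0); (0, 1, 0, 0))


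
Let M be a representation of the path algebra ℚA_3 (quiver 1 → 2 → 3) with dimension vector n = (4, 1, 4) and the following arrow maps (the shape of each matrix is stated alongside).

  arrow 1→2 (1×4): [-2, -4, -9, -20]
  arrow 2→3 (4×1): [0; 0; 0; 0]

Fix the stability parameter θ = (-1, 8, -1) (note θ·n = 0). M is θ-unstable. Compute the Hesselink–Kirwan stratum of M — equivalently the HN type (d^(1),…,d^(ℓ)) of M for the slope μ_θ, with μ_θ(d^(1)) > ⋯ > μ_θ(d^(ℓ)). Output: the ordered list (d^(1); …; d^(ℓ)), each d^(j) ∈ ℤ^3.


Interval decomposition of M: I[1,1]^3, I[1,2], I[3,3]^4.
HN type (ℓ=2): μ^(1)=8; μ^(2)=-1

((0, 1, 0); (4, 0, 4))


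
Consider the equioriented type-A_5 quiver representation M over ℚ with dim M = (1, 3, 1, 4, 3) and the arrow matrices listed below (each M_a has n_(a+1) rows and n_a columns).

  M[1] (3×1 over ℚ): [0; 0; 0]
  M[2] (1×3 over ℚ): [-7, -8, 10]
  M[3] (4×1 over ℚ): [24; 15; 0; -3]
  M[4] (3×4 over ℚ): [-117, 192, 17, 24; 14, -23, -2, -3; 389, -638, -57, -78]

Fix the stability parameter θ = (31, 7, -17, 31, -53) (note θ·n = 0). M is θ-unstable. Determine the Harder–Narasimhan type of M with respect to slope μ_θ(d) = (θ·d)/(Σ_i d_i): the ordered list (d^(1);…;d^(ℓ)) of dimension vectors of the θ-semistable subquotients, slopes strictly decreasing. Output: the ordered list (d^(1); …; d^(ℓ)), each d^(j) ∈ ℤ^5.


Interval decomposition of M: I[1,1], I[2,2]^2, I[2,4], I[4,4], I[4,5]^2, I[5,5].
HN type (ℓ=5): μ^(1)=31; μ^(2)=7; μ^(3)=-5; μ^(4)=-11; μ^(5)=-53

((1, 0, 0, 2, 0); (0, 2, 0, 0, 0); (0, 1, 1, 0, 0); (0, 0, 0, 2, 2); (0, 0, 0, 0, 1))


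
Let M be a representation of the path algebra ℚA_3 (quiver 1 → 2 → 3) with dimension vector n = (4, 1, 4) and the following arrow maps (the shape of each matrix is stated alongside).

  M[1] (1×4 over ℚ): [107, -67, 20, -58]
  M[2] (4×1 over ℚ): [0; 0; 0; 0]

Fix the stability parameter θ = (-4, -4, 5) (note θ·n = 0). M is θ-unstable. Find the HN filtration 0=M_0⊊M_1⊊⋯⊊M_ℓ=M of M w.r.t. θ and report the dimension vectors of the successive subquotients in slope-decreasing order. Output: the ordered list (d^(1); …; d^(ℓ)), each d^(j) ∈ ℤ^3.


Interval decomposition of M: I[1,1]^3, I[1,2], I[3,3]^4.
HN type (ℓ=2): μ^(1)=5; μ^(2)=-4

((0, 0, 4); (4, 1, 0))
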